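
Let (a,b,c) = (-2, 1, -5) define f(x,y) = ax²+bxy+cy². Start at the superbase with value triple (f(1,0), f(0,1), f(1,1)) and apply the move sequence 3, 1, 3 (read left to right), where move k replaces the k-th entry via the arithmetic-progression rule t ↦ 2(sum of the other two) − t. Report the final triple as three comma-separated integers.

start (-2,-5,-6) = (f(1,0),f(0,1),f(1,1))
replace slot 3: 2·((-2)+(-5)) − (-6) = -8 → (-2,-5,-8)
replace slot 1: 2·((-5)+(-8)) − (-2) = -24 → (-24,-5,-8)
replace slot 3: 2·((-24)+(-5)) − (-8) = -50 → (-24,-5,-50)

-24,-5,-50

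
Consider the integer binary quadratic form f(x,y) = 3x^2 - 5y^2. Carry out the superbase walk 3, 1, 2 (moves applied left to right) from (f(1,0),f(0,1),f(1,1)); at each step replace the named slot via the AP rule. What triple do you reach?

start (3,-5,-2) = (f(1,0),f(0,1),f(1,1))
replace slot 3: 2·(3+(-5)) − (-2) = -2 → (3,-5,-2)
replace slot 1: 2·((-5)+(-2)) − 3 = -17 → (-17,-5,-2)
replace slot 2: 2·((-17)+(-2)) − (-5) = -33 → (-17,-33,-2)

-17,-33,-2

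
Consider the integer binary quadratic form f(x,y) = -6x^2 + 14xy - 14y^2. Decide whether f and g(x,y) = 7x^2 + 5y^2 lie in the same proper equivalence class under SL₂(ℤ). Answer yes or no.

D₁ = -140, D₂ = -140
f is negative-definite; reduce −f:
−f: translate: b→-2 (≡-14 mod 12), so (6,-14,14)→(6,-2,6)
−f: flip: (6,-2,6)→(6,2,6)
−f: reduced (well bottom): (6,2,6) with a≤c, −a<b≤a
flip sign back: reduced form of f is (-6,-2,-6)
g: flip: (7,0,5)→(5,0,7)
g: reduced (well bottom): (5,0,7) with a≤c, −a<b≤a
reduced forms (-6, -2, -6) vs (5, 0, 7) ⇒ inequivalent

no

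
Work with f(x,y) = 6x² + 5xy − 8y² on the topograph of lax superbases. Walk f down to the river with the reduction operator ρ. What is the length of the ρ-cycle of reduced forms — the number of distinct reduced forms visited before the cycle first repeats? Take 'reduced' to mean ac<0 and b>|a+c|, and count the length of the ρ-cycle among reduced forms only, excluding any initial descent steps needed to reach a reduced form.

D = 217, ⌊√D⌋ = 14
river: ρ → (-8,11,3)
river: ρ → (3,13,-4)
river: ρ → (-4,11,6)
river: ρ → (6,13,-2)
river: ρ → (-2,11,12)
river: ρ → (12,13,-1)
river: ρ → (-1,13,12)
river: ρ → (12,11,-2)
river: ρ → (-2,13,6)
river: ρ → (6,11,-4)
river: ρ → (-4,13,3)
river: ρ → (3,11,-8)
river: ρ → (-8,5,6)
river: ρ → (6,7,-7)
river: ρ → (-7,7,6)
river: ρ → (6,5,-8)
ρ-cycle length = 16 (tail of 0 descent steps not counted)

16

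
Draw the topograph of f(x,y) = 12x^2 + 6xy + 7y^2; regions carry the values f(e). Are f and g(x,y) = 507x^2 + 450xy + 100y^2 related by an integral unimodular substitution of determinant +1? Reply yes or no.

D₁ = -300, D₂ = -300
f: flip: (12,6,7)→(7,-6,12)
f: reduced (well bottom): (7,-6,12) with a≤c, −a<b≤a
g: flip: (507,450,100)→(100,-450,507)
g: translate: b→-50 (≡-450 mod 200), so (100,-450,507)→(100,-50,7)
g: flip: (100,-50,7)→(7,50,100)
g: translate: b→-6 (≡50 mod 14), so (7,50,100)→(7,-6,12)
g: reduced (well bottom): (7,-6,12) with a≤c, −a<b≤a
reduced forms (7, -6, 12) vs (7, -6, 12) ⇒ equivalent

yes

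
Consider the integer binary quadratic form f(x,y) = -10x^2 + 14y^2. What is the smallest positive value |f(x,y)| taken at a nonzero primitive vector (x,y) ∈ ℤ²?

descent: ρ → (14,0,-10)
descent: ρ → (-10,20,4)  [lands on river]
river: ρ → (4,20,-10)
closes: descent 2, river 2
min |a| on river = 4

4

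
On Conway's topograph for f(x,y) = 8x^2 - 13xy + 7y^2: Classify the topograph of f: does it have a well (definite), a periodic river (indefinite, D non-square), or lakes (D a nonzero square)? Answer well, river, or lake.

D = b²−4ac = (-13)² − 4·8·7 = -55
D < 0 ⇒ definite ⇒ every region one sign ⇒ single well

well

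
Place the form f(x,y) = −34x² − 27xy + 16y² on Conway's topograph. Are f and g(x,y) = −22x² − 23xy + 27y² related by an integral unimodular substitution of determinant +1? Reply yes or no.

D₁ = 2905, D₂ = 2905
river cycle of f (length 34): (16, 27, -34), (-34, 41, 9), (9, 49, -14), (-14, 35, 30), (30, 25, -19), (-19, 51, 4), (4, 53, -6), (-6, 43, 44), (44, 45, -5), (-5, 45, 44), … (24 more)
river cycle of g (length 38): (27, 23, -22), (-22, 21, 28), (28, 35, -15), (-15, 25, 38), (38, 51, -2), (-2, 53, 12), (12, 43, -22), (-22, 45, 10), (10, 35, -42), (-42, 49, 3), … (28 more)
cycles differ ⇒ inequivalent

no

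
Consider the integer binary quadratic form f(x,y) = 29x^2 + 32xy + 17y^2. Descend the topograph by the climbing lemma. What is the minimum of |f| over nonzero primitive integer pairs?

translate: b→-26 (≡32 mod 58), so (29,32,17)→(29,-26,14)
flip: (29,-26,14)→(14,26,29)
translate: b→-2 (≡26 mod 28), so (14,26,29)→(14,-2,17)
reduced (well bottom): (14,-2,17) with a≤c, −a<b≤a
well minimum = a = 14

14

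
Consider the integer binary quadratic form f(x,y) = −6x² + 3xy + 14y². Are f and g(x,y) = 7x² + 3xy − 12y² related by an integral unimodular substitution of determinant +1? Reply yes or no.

D₁ = 345, D₂ = 345
river cycle of f (length 10): (-6, 15, 5), (5, 15, -6), (-6, 9, 11), (11, 13, -4), (-4, 11, 14), (14, 17, -1), (-1, 17, 14), (14, 11, -4), (-4, 13, 11), (11, 9, -6)
river cycle of g (length 10): (7, 17, -2), (-2, 15, 15), (15, 15, -2), (-2, 17, 7), (7, 11, -8), (-8, 5, 10), (10, 15, -3), (-3, 15, 10), (10, 5, -8), (-8, 11, 7)
cycles differ ⇒ inequivalent

no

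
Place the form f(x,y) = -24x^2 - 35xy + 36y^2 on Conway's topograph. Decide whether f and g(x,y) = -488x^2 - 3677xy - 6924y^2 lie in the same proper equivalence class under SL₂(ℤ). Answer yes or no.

D₁ = 4681, D₂ = 4681
river cycle of f (length 96): (36, 35, -24), (-24, 61, 10), (10, 59, -30), (-30, 61, 8), (8, 67, -6), (-6, 65, 19), (19, 49, -30), (-30, 11, 38), (38, 65, -3), (-3, 67, 16), … (86 more)
river cycle of g (length 96): (-24, 61, 10), (10, 59, -30), (-30, 61, 8), (8, 67, -6), (-6, 65, 19), (19, 49, -30), (-30, 11, 38), (38, 65, -3), (-3, 67, 16), (16, 61, -15), … (86 more)
cycles coincide ⇒ equivalent

yes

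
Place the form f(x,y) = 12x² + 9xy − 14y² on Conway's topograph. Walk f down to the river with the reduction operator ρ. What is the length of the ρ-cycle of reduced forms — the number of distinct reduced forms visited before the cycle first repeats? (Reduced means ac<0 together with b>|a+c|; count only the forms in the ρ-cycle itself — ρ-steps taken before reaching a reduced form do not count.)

D = 753, ⌊√D⌋ = 27
river: ρ → (-14,19,7)
river: ρ → (7,23,-8)
river: ρ → (-8,25,4)
river: ρ → (4,23,-14)
river: ρ → (-14,5,13)
river: ρ → (13,21,-6)
river: ρ → (-6,27,1)
river: ρ → (1,27,-6)
river: ρ → (-6,21,13)
river: ρ → (13,5,-14)
river: ρ → (-14,23,4)
river: ρ → (4,25,-8)
river: ρ → (-8,23,7)
river: ρ → (7,19,-14)
river: ρ → (-14,9,12)
river: ρ → (12,15,-11)
river: ρ → (-11,7,16)
river: ρ → (16,25,-2)
river: ρ → (-2,27,3)
river: ρ → (3,27,-2)
river: ρ → (-2,25,16)
river: ρ → (16,7,-11)
river: ρ → (-11,15,12)
river: ρ → (12,9,-14)
ρ-cycle length = 24 (tail of 0 descent steps not counted)

24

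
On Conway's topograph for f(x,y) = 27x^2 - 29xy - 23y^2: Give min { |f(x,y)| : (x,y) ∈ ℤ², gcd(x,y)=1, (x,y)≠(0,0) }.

descent: ρ → (-23,29,27)  [lands on river]
river: ρ → (27,25,-25)
river: ρ → (-25,25,27)
river: ρ → (27,29,-23)
river: ρ → (-23,17,33)
river: ρ → (33,49,-7)
river: ρ → (-7,49,33)
river: ρ → (33,17,-23)
closes: descent 1, river 8
min |a| on river = 7

7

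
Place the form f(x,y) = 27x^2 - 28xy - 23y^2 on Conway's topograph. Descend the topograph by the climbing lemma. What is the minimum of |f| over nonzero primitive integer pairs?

descent: ρ → (-23,28,27)  [lands on river]
river: ρ → (27,26,-24)
river: ρ → (-24,22,29)
river: ρ → (29,36,-17)
river: ρ → (-17,32,33)
river: ρ → (33,34,-16)
river: ρ → (-16,30,37)
river: ρ → (37,44,-9)
river: ρ → (-9,46,32)
river: ρ → (32,18,-23)
closes: descent 1, river 10
min |a| on river = 9

9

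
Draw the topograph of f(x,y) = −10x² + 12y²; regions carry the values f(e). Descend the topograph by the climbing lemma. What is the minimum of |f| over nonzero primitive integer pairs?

descent: ρ → (12,0,-10)
descent: ρ → (-10,20,2)  [lands on river]
river: ρ → (2,20,-10)
closes: descent 2, river 2
min |a| on river = 2

2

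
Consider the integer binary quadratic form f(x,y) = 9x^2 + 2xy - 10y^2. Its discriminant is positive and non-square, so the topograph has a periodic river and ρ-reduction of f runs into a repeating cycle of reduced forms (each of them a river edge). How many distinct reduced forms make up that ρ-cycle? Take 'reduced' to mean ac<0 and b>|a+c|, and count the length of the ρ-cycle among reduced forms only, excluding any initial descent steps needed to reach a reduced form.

D = 364, ⌊√D⌋ = 19
river: ρ → (-10,18,1)
river: ρ → (1,18,-10)
river: ρ → (-10,2,9)
river: ρ → (9,16,-3)
river: ρ → (-3,14,14)
river: ρ → (14,14,-3)
river: ρ → (-3,16,9)
river: ρ → (9,2,-10)
ρ-cycle length = 8 (tail of 0 descent steps not counted)

8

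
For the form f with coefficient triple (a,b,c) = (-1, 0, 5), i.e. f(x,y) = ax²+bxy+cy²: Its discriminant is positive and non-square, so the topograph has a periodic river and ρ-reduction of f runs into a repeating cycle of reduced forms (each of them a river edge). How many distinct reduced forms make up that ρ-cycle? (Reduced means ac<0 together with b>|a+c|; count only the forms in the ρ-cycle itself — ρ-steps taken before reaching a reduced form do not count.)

D = 20, ⌊√D⌋ = 4
descent: ρ → (5,0,-1)
descent: ρ → (-1,4,1)  [lands on river]
river: ρ → (1,4,-1)
ρ-cycle length = 2 (tail of 2 descent steps not counted)

2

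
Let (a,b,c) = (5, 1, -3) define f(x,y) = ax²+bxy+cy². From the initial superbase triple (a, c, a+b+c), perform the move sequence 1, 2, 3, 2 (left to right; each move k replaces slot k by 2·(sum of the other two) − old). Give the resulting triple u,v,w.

start (5,-3,3) = (f(1,0),f(0,1),f(1,1))
replace slot 1: 2·((-3)+3) − 5 = -5 → (-5,-3,3)
replace slot 2: 2·((-5)+3) − (-3) = -1 → (-5,-1,3)
replace slot 3: 2·((-5)+(-1)) − 3 = -15 → (-5,-1,-15)
replace slot 2: 2·((-5)+(-15)) − (-1) = -39 → (-5,-39,-15)

-5,-39,-15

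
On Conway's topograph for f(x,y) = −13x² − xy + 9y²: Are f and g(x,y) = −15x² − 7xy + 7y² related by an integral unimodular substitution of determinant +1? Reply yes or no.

D₁ = 469, D₂ = 469
river cycle of f (length 4): (9, 19, -3), (-3, 17, 15), (15, 13, -5), (-5, 17, 9)
river cycle of g (length 2): (7, 21, -1), (-1, 21, 7)
cycles differ ⇒ inequivalent

no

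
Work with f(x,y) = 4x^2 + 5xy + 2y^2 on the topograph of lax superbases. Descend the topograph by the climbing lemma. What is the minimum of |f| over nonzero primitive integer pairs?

translate: b→-3 (≡5 mod 8), so (4,5,2)→(4,-3,1)
flip: (4,-3,1)→(1,3,4)
translate: b→1 (≡3 mod 2), so (1,3,4)→(1,1,2)
reduced (well bottom): (1,1,2) with a≤c, −a<b≤a
well minimum = a = 1

1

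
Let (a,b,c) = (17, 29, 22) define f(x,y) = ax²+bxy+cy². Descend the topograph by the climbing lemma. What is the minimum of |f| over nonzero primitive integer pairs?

translate: b→-5 (≡29 mod 34), so (17,29,22)→(17,-5,10)
flip: (17,-5,10)→(10,5,17)
reduced (well bottom): (10,5,17) with a≤c, −a<b≤a
well minimum = a = 10

10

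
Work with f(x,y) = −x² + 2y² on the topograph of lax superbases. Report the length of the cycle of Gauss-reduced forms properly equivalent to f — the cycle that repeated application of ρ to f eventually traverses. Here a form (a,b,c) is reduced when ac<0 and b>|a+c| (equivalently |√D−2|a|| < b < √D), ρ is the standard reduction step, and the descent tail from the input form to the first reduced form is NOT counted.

D = 8, ⌊√D⌋ = 2
descent: ρ → (2,0,-1)
descent: ρ → (-1,2,1)  [lands on river]
river: ρ → (1,2,-1)
ρ-cycle length = 2 (tail of 2 descent steps not counted)

2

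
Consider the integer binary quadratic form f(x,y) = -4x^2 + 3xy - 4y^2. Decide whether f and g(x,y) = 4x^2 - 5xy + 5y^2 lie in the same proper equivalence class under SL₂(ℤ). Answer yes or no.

D₁ = -55, D₂ = -55
f is negative-definite; reduce −f:
−f: flip: (4,-3,4)→(4,3,4)
−f: reduced (well bottom): (4,3,4) with a≤c, −a<b≤a
flip sign back: reduced form of f is (-4,-3,-4)
g: translate: b→3 (≡-5 mod 8), so (4,-5,5)→(4,3,4)
g: reduced (well bottom): (4,3,4) with a≤c, −a<b≤a
reduced forms (-4, -3, -4) vs (4, 3, 4) ⇒ inequivalent

no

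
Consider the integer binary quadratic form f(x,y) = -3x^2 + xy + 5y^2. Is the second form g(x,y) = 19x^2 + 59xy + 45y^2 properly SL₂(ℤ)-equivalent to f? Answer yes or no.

D₁ = 61, D₂ = 61
river cycle of f (length 6): (-3, 7, 1), (1, 7, -3), (-3, 5, 3), (3, 7, -1), (-1, 7, 3), (3, 5, -3)
river cycle of g (length 6): (-3, 7, 1), (1, 7, -3), (-3, 5, 3), (3, 7, -1), (-1, 7, 3), (3, 5, -3)
cycles coincide ⇒ equivalent

yes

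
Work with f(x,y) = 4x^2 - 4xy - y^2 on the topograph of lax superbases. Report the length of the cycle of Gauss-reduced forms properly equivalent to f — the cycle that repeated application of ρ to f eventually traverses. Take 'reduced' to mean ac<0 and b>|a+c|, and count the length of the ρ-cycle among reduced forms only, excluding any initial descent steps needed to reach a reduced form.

D = 32, ⌊√D⌋ = 5
descent: ρ → (-1,4,4)  [lands on river]
river: ρ → (4,4,-1)
ρ-cycle length = 2 (tail of 1 descent step not counted)

2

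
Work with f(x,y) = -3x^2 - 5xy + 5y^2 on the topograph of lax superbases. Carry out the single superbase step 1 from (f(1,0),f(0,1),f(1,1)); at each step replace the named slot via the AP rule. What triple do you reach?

start (-3,5,-3) = (f(1,0),f(0,1),f(1,1))
replace slot 1: 2·(5+(-3)) − (-3) = 7 → (7,5,-3)

7,5,-3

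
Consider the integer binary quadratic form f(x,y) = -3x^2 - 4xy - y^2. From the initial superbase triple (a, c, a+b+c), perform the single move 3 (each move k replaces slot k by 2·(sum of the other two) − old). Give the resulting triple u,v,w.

start (-3,-1,-8) = (f(1,0),f(0,1),f(1,1))
replace slot 3: 2·((-3)+(-1)) − (-8) = 0 → (-3,-1,0)

-3,-1,0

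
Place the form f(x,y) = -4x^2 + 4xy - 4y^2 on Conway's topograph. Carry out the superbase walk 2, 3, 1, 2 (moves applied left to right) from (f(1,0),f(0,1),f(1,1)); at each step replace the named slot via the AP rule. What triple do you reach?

start (-4,-4,-4) = (f(1,0),f(0,1),f(1,1))
replace slot 2: 2·((-4)+(-4)) − (-4) = -12 → (-4,-12,-4)
replace slot 3: 2·((-4)+(-12)) − (-4) = -28 → (-4,-12,-28)
replace slot 1: 2·((-12)+(-28)) − (-4) = -76 → (-76,-12,-28)
replace slot 2: 2·((-76)+(-28)) − (-12) = -196 → (-76,-196,-28)

-76,-196,-28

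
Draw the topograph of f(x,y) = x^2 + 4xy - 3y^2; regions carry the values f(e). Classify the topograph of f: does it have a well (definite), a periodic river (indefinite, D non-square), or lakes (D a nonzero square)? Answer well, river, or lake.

D = b²−4ac = 4² − 4·1·(-3) = 28
D > 0 non-square ⇒ indefinite ⇒ periodic river

river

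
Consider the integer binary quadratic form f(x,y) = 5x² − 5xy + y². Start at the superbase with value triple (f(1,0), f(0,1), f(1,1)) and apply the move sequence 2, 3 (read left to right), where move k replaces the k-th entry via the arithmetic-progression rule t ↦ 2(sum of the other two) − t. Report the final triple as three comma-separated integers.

start (5,1,1) = (f(1,0),f(0,1),f(1,1))
replace slot 2: 2·(5+1) − 1 = 11 → (5,11,1)
replace slot 3: 2·(5+11) − 1 = 31 → (5,11,31)

5,11,31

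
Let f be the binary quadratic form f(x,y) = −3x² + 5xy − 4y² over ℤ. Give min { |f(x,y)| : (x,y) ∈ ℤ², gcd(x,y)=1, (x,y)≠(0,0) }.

translate: b→1 (≡-5 mod 6), so (3,-5,4)→(3,1,2)
flip: (3,1,2)→(2,-1,3)
reduced (well bottom): (2,-1,3) with a≤c, −a<b≤a
well minimum |f| = |-2| = 2 (negative-definite)

2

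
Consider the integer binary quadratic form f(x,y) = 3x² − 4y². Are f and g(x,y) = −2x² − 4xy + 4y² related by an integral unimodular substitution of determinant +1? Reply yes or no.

D₁ = 48, D₂ = 48
river cycle of f (length 2): (3, 6, -1), (-1, 6, 3)
river cycle of g (length 2): (4, 4, -2), (-2, 4, 4)
cycles differ ⇒ inequivalent

no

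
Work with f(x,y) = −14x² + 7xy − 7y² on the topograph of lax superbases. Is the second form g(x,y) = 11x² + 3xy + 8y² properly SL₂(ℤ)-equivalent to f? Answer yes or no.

D₁ = -343, D₂ = -343
f is negative-definite; reduce −f:
−f: flip: (14,-7,7)→(7,7,14)
−f: reduced (well bottom): (7,7,14) with a≤c, −a<b≤a
flip sign back: reduced form of f is (-7,-7,-14)
g: flip: (11,3,8)→(8,-3,11)
g: reduced (well bottom): (8,-3,11) with a≤c, −a<b≤a
reduced forms (-7, -7, -14) vs (8, -3, 11) ⇒ inequivalent

no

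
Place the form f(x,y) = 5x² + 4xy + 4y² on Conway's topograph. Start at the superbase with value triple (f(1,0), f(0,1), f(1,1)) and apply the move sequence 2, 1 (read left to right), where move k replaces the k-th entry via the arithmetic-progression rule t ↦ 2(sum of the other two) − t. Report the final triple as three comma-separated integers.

start (5,4,13) = (f(1,0),f(0,1),f(1,1))
replace slot 2: 2·(5+13) − 4 = 32 → (5,32,13)
replace slot 1: 2·(32+13) − 5 = 85 → (85,32,13)

85,32,13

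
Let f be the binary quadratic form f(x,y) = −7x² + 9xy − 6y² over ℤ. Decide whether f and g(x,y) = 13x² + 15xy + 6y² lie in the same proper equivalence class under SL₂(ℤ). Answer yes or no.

D₁ = -87, D₂ = -87
f is negative-definite; reduce −f:
−f: translate: b→5 (≡-9 mod 14), so (7,-9,6)→(7,5,4)
−f: flip: (7,5,4)→(4,-5,7)
−f: translate: b→3 (≡-5 mod 8), so (4,-5,7)→(4,3,6)
−f: reduced (well bottom): (4,3,6) with a≤c, −a<b≤a
flip sign back: reduced form of f is (-4,-3,-6)
g: translate: b→-11 (≡15 mod 26), so (13,15,6)→(13,-11,4)
g: flip: (13,-11,4)→(4,11,13)
g: translate: b→3 (≡11 mod 8), so (4,11,13)→(4,3,6)
g: reduced (well bottom): (4,3,6) with a≤c, −a<b≤a
reduced forms (-4, -3, -6) vs (4, 3, 6) ⇒ inequivalent

no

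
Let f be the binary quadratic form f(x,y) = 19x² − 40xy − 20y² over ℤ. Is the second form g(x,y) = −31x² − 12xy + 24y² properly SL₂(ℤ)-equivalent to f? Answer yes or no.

D₁ = 3120, D₂ = 3120
river cycle of f (length 8): (-20, 40, 19), (19, 36, -24), (-24, 12, 31), (31, 50, -5), (-5, 50, 31), (31, 12, -24), (-24, 36, 19), (19, 40, -20)
river cycle of g (length 8): (24, 12, -31), (-31, 50, 5), (5, 50, -31), (-31, 12, 24), (24, 36, -19), (-19, 40, 20), (20, 40, -19), (-19, 36, 24)
cycles differ ⇒ inequivalent

no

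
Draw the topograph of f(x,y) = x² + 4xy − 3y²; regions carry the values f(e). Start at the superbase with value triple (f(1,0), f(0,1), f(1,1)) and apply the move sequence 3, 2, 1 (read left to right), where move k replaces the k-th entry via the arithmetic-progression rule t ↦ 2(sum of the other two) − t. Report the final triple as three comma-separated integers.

start (1,-3,2) = (f(1,0),f(0,1),f(1,1))
replace slot 3: 2·(1+(-3)) − 2 = -6 → (1,-3,-6)
replace slot 2: 2·(1+(-6)) − (-3) = -7 → (1,-7,-6)
replace slot 1: 2·((-7)+(-6)) − 1 = -27 → (-27,-7,-6)

-27,-7,-6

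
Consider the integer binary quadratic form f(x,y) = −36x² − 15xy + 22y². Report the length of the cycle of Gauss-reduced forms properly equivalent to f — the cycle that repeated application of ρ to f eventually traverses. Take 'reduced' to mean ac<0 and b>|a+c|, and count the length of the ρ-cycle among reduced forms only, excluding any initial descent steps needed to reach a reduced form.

D = 3393, ⌊√D⌋ = 58
descent: ρ → (22,15,-36)  [lands on river]
river: ρ → (-36,57,1)
river: ρ → (1,57,-36)
river: ρ → (-36,15,22)
river: ρ → (22,29,-29)
river: ρ → (-29,29,22)
ρ-cycle length = 6 (tail of 1 descent step not counted)

6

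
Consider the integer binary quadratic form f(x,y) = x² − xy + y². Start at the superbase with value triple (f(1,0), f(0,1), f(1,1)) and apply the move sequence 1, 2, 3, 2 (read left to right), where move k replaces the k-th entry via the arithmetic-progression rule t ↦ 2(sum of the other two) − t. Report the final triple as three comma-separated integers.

start (1,1,1) = (f(1,0),f(0,1),f(1,1))
replace slot 1: 2·(1+1) − 1 = 3 → (3,1,1)
replace slot 2: 2·(3+1) − 1 = 7 → (3,7,1)
replace slot 3: 2·(3+7) − 1 = 19 → (3,7,19)
replace slot 2: 2·(3+19) − 7 = 37 → (3,37,19)

3,37,19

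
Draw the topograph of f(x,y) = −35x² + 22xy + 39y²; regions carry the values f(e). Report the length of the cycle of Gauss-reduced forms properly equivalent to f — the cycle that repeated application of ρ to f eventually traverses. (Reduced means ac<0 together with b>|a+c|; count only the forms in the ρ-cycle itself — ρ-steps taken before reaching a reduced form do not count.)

D = 5944, ⌊√D⌋ = 77
river: ρ → (39,56,-18)
river: ρ → (-18,52,45)
river: ρ → (45,38,-25)
river: ρ → (-25,62,21)
river: ρ → (21,64,-22)
river: ρ → (-22,68,15)
river: ρ → (15,52,-54)
river: ρ → (-54,56,13)
river: ρ → (13,74,-9)
river: ρ → (-9,70,29)
river: ρ → (29,46,-33)
river: ρ → (-33,20,42)
river: ρ → (42,64,-11)
river: ρ → (-11,68,30)
river: ρ → (30,52,-27)
river: ρ → (-27,56,26)
river: ρ → (26,48,-35)
river: ρ → (-35,22,39)
ρ-cycle length = 18 (tail of 0 descent steps not counted)

18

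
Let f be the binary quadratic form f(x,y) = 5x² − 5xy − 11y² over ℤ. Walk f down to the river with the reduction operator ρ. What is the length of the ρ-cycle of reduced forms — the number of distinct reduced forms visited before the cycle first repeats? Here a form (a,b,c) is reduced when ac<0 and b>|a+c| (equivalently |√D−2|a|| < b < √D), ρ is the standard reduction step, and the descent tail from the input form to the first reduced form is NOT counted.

D = 245, ⌊√D⌋ = 15
descent: ρ → (-11,5,5)
descent: ρ → (5,15,-1)  [lands on river]
river: ρ → (-1,15,5)
ρ-cycle length = 2 (tail of 2 descent steps not counted)

2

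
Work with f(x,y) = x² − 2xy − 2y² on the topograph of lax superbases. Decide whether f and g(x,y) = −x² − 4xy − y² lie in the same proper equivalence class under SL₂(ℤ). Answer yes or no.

D₁ = 12, D₂ = 12
river cycle of f (length 2): (-2, 2, 1), (1, 2, -2)
river cycle of g (length 2): (-1, 2, 2), (2, 2, -1)
cycles differ ⇒ inequivalent

no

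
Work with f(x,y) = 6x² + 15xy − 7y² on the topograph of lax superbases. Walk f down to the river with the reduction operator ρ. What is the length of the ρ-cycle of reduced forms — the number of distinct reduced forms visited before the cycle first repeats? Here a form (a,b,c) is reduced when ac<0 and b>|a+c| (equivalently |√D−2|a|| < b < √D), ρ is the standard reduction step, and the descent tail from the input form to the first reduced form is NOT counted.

D = 393, ⌊√D⌋ = 19
river: ρ → (-7,13,8)
river: ρ → (8,19,-1)
river: ρ → (-1,19,8)
river: ρ → (8,13,-7)
river: ρ → (-7,15,6)
river: ρ → (6,9,-13)
river: ρ → (-13,17,2)
river: ρ → (2,19,-4)
river: ρ → (-4,13,14)
river: ρ → (14,15,-3)
river: ρ → (-3,15,14)
river: ρ → (14,13,-4)
river: ρ → (-4,19,2)
river: ρ → (2,17,-13)
river: ρ → (-13,9,6)
river: ρ → (6,15,-7)
ρ-cycle length = 16 (tail of 0 descent steps not counted)

16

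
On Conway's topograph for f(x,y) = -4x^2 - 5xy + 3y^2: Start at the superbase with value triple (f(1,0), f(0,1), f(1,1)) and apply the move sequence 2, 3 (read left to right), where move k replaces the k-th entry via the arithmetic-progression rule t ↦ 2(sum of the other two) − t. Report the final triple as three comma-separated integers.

start (-4,3,-6) = (f(1,0),f(0,1),f(1,1))
replace slot 2: 2·((-4)+(-6)) − 3 = -23 → (-4,-23,-6)
replace slot 3: 2·((-4)+(-23)) − (-6) = -48 → (-4,-23,-48)

-4,-23,-48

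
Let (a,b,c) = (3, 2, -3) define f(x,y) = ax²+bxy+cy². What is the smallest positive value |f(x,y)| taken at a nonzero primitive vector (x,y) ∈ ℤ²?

river: ρ → (-3,4,2)
river: ρ → (2,4,-3)
river: ρ → (-3,2,3)
river: ρ → (3,4,-2)
river: ρ → (-2,4,3)
river: ρ → (3,2,-3)
closes: descent 0, river 6
min |a| on river = 2

2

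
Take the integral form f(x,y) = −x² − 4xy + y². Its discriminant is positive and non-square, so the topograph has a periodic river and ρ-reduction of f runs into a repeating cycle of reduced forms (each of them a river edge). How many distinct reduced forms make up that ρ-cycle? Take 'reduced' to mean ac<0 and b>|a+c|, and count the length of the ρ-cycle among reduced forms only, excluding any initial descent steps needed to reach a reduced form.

D = 20, ⌊√D⌋ = 4
descent: ρ → (1,4,-1)  [lands on river]
river: ρ → (-1,4,1)
ρ-cycle length = 2 (tail of 1 descent step not counted)

2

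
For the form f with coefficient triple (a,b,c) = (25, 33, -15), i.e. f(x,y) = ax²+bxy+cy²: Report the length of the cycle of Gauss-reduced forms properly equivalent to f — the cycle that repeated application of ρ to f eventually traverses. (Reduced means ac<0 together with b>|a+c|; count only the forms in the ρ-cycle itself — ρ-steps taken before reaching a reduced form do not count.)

D = 2589, ⌊√D⌋ = 50
river: ρ → (-15,27,31)
river: ρ → (31,35,-11)
river: ρ → (-11,31,37)
river: ρ → (37,43,-5)
river: ρ → (-5,47,19)
river: ρ → (19,29,-23)
river: ρ → (-23,17,25)
river: ρ → (25,33,-15)
ρ-cycle length = 8 (tail of 0 descent steps not counted)

8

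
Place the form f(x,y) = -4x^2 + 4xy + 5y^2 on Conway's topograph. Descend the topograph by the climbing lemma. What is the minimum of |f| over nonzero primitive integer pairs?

river: ρ → (5,6,-3)
river: ρ → (-3,6,5)
river: ρ → (5,4,-4)
river: ρ → (-4,4,5)
closes: descent 0, river 4
min |a| on river = 3

3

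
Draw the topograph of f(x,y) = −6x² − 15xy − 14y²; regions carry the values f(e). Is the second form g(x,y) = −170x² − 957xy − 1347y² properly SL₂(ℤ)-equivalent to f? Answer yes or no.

D₁ = -111, D₂ = -111
f is negative-definite; reduce −f:
−f: translate: b→3 (≡15 mod 12), so (6,15,14)→(6,3,5)
−f: flip: (6,3,5)→(5,-3,6)
−f: reduced (well bottom): (5,-3,6) with a≤c, −a<b≤a
flip sign back: reduced form of f is (-5,3,-6)
g is negative-definite; reduce −g:
−g: translate: b→-63 (≡957 mod 340), so (170,957,1347)→(170,-63,6)
−g: flip: (170,-63,6)→(6,63,170)
−g: translate: b→3 (≡63 mod 12), so (6,63,170)→(6,3,5)
−g: flip: (6,3,5)→(5,-3,6)
−g: reduced (well bottom): (5,-3,6) with a≤c, −a<b≤a
flip sign back: reduced form of g is (-5,3,-6)
reduced forms (-5, 3, -6) vs (-5, 3, -6) ⇒ equivalent

yes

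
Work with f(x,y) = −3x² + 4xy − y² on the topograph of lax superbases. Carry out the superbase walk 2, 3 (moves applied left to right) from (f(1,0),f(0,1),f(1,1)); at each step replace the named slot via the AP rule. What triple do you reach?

start (-3,-1,0) = (f(1,0),f(0,1),f(1,1))
replace slot 2: 2·((-3)+0) − (-1) = -5 → (-3,-5,0)
replace slot 3: 2·((-3)+(-5)) − 0 = -16 → (-3,-5,-16)

-3,-5,-16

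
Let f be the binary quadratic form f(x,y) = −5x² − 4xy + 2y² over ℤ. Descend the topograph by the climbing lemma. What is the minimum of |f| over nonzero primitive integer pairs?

descent: ρ → (2,4,-5)  [lands on river]
river: ρ → (-5,6,1)
river: ρ → (1,6,-5)
river: ρ → (-5,4,2)
closes: descent 1, river 4
min |a| on river = 1

1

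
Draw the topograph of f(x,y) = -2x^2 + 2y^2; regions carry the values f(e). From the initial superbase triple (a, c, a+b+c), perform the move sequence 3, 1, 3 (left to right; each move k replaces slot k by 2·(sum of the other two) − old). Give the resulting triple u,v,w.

start (-2,2,0) = (f(1,0),f(0,1),f(1,1))
replace slot 3: 2·((-2)+2) − 0 = 0 → (-2,2,0)
replace slot 1: 2·(2+0) − (-2) = 6 → (6,2,0)
replace slot 3: 2·(6+2) − 0 = 16 → (6,2,16)

6,2,16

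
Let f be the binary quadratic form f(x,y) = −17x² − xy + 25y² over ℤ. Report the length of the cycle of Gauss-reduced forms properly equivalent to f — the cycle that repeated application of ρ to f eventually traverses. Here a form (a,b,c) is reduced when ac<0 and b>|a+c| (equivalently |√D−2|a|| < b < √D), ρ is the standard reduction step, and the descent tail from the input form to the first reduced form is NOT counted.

D = 1701, ⌊√D⌋ = 41
descent: ρ → (25,1,-17)
descent: ρ → (-17,33,9)  [lands on river]
river: ρ → (9,39,-5)
river: ρ → (-5,41,1)
river: ρ → (1,41,-5)
river: ρ → (-5,39,9)
river: ρ → (9,33,-17)
river: ρ → (-17,35,7)
river: ρ → (7,35,-17)
ρ-cycle length = 8 (tail of 2 descent steps not counted)

8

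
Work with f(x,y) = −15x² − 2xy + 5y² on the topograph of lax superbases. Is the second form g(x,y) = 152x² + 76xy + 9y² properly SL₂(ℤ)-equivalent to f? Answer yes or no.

D₁ = 304, D₂ = 304
river cycle of f (length 12): (5, 12, -8), (-8, 4, 9), (9, 14, -3), (-3, 16, 4), (4, 16, -3), (-3, 14, 9), (9, 4, -8), (-8, 12, 5), (5, 8, -12), (-12, 16, 1), … (2 more)
river cycle of g (length 12): (9, 14, -3), (-3, 16, 4), (4, 16, -3), (-3, 14, 9), (9, 4, -8), (-8, 12, 5), (5, 8, -12), (-12, 16, 1), (1, 16, -12), (-12, 8, 5), … (2 more)
cycles coincide ⇒ equivalent

yes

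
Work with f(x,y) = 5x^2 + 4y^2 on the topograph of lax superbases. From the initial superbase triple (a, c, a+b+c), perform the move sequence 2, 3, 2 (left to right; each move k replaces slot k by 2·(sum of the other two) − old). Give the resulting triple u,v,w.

start (5,4,9) = (f(1,0),f(0,1),f(1,1))
replace slot 2: 2·(5+9) − 4 = 24 → (5,24,9)
replace slot 3: 2·(5+24) − 9 = 49 → (5,24,49)
replace slot 2: 2·(5+49) − 24 = 84 → (5,84,49)

5,84,49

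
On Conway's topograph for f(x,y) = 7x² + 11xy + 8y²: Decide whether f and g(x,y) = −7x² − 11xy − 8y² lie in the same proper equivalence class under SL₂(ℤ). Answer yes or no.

D₁ = -103, D₂ = -103
f: translate: b→-3 (≡11 mod 14), so (7,11,8)→(7,-3,4)
f: flip: (7,-3,4)→(4,3,7)
f: reduced (well bottom): (4,3,7) with a≤c, −a<b≤a
g is negative-definite; reduce −g:
−g: translate: b→-3 (≡11 mod 14), so (7,11,8)→(7,-3,4)
−g: flip: (7,-3,4)→(4,3,7)
−g: reduced (well bottom): (4,3,7) with a≤c, −a<b≤a
flip sign back: reduced form of g is (-4,-3,-7)
reduced forms (4, 3, 7) vs (-4, -3, -7) ⇒ inequivalent

no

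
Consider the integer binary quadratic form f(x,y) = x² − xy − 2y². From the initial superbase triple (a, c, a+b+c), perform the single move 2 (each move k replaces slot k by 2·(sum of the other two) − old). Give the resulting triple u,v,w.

start (1,-2,-2) = (f(1,0),f(0,1),f(1,1))
replace slot 2: 2·(1+(-2)) − (-2) = 0 → (1,0,-2)

1,0,-2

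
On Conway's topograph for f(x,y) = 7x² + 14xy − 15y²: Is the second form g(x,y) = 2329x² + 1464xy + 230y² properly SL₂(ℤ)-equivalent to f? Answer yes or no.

D₁ = 616, D₂ = 616
river cycle of f (length 10): (-15, 16, 6), (6, 20, -9), (-9, 16, 10), (10, 24, -1), (-1, 24, 10), (10, 16, -9), (-9, 20, 6), (6, 16, -15), (-15, 14, 7), (7, 14, -15)
river cycle of g (length 10): (7, 14, -15), (-15, 16, 6), (6, 20, -9), (-9, 16, 10), (10, 24, -1), (-1, 24, 10), (10, 16, -9), (-9, 20, 6), (6, 16, -15), (-15, 14, 7)
cycles coincide ⇒ equivalent

yes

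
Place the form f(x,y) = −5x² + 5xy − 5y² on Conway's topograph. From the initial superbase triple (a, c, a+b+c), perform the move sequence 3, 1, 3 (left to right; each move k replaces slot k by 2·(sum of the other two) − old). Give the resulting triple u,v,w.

start (-5,-5,-5) = (f(1,0),f(0,1),f(1,1))
replace slot 3: 2·((-5)+(-5)) − (-5) = -15 → (-5,-5,-15)
replace slot 1: 2·((-5)+(-15)) − (-5) = -35 → (-35,-5,-15)
replace slot 3: 2·((-35)+(-5)) − (-15) = -65 → (-35,-5,-65)

-35,-5,-65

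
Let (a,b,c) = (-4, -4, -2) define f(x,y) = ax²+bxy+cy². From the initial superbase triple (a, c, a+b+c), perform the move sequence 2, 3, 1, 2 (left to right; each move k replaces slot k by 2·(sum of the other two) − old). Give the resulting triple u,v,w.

start (-4,-2,-10) = (f(1,0),f(0,1),f(1,1))
replace slot 2: 2·((-4)+(-10)) − (-2) = -26 → (-4,-26,-10)
replace slot 3: 2·((-4)+(-26)) − (-10) = -50 → (-4,-26,-50)
replace slot 1: 2·((-26)+(-50)) − (-4) = -148 → (-148,-26,-50)
replace slot 2: 2·((-148)+(-50)) − (-26) = -370 → (-148,-370,-50)

-148,-370,-50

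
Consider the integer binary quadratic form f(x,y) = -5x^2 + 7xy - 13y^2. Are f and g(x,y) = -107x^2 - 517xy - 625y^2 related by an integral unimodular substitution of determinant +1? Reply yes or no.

D₁ = -211, D₂ = -211
f is negative-definite; reduce −f:
−f: translate: b→3 (≡-7 mod 10), so (5,-7,13)→(5,3,11)
−f: reduced (well bottom): (5,3,11) with a≤c, −a<b≤a
flip sign back: reduced form of f is (-5,-3,-11)
g is negative-definite; reduce −g:
−g: translate: b→89 (≡517 mod 214), so (107,517,625)→(107,89,19)
−g: flip: (107,89,19)→(19,-89,107)
−g: translate: b→-13 (≡-89 mod 38), so (19,-89,107)→(19,-13,5)
−g: flip: (19,-13,5)→(5,13,19)
−g: translate: b→3 (≡13 mod 10), so (5,13,19)→(5,3,11)
−g: reduced (well bottom): (5,3,11) with a≤c, −a<b≤a
flip sign back: reduced form of g is (-5,-3,-11)
reduced forms (-5, -3, -11) vs (-5, -3, -11) ⇒ equivalent

yes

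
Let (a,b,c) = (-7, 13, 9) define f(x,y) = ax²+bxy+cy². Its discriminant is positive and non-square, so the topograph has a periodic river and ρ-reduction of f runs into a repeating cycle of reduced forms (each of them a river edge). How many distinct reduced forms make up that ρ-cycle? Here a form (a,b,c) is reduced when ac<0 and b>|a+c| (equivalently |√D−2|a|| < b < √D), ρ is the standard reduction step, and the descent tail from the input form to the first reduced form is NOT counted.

D = 421, ⌊√D⌋ = 20
river: ρ → (9,5,-11)
river: ρ → (-11,17,3)
river: ρ → (3,19,-5)
river: ρ → (-5,11,15)
river: ρ → (15,19,-1)
river: ρ → (-1,19,15)
river: ρ → (15,11,-5)
river: ρ → (-5,19,3)
river: ρ → (3,17,-11)
river: ρ → (-11,5,9)
river: ρ → (9,13,-7)
river: ρ → (-7,15,7)
river: ρ → (7,13,-9)
river: ρ → (-9,5,11)
river: ρ → (11,17,-3)
river: ρ → (-3,19,5)
river: ρ → (5,11,-15)
river: ρ → (-15,19,1)
river: ρ → (1,19,-15)
river: ρ → (-15,11,5)
river: ρ → (5,19,-3)
river: ρ → (-3,17,11)
river: ρ → (11,5,-9)
river: ρ → (-9,13,7)
river: ρ → (7,15,-7)
river: ρ → (-7,13,9)
ρ-cycle length = 26 (tail of 0 descent steps not counted)

26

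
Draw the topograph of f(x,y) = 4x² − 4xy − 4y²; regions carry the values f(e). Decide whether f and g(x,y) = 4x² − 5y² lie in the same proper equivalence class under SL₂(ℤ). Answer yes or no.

D₁ = 80, D₂ = 80
river cycle of f (length 2): (-4, 4, 4), (4, 4, -4)
river cycle of g (length 2): (4, 8, -1), (-1, 8, 4)
cycles differ ⇒ inequivalent

no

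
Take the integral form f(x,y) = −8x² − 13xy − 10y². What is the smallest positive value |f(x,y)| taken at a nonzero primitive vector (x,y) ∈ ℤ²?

translate: b→-3 (≡13 mod 16), so (8,13,10)→(8,-3,5)
flip: (8,-3,5)→(5,3,8)
reduced (well bottom): (5,3,8) with a≤c, −a<b≤a
well minimum |f| = |-5| = 5 (negative-definite)

5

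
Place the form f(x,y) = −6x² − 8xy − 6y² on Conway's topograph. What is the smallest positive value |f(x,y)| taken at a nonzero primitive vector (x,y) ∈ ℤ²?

translate: b→-4 (≡8 mod 12), so (6,8,6)→(6,-4,4)
flip: (6,-4,4)→(4,4,6)
reduced (well bottom): (4,4,6) with a≤c, −a<b≤a
well minimum |f| = |-4| = 4 (negative-definite)

4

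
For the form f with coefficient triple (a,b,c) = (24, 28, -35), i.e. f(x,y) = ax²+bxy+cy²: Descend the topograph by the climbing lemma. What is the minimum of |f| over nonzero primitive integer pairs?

river: ρ → (-35,42,17)
river: ρ → (17,60,-8)
river: ρ → (-8,52,45)
river: ρ → (45,38,-15)
river: ρ → (-15,52,24)
river: ρ → (24,44,-23)
river: ρ → (-23,48,20)
river: ρ → (20,32,-39)
river: ρ → (-39,46,13)
river: ρ → (13,58,-15)
river: ρ → (-15,62,5)
river: ρ → (5,58,-39)
river: ρ → (-39,20,24)
river: ρ → (24,28,-35)
closes: descent 0, river 14
min |a| on river = 5

5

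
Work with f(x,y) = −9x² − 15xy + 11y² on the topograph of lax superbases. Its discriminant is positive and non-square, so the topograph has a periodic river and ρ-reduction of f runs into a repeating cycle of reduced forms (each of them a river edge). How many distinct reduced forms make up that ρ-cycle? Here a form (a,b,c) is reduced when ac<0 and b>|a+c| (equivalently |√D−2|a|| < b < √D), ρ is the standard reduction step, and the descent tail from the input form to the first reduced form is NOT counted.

D = 621, ⌊√D⌋ = 24
descent: ρ → (11,15,-9)  [lands on river]
river: ρ → (-9,21,5)
river: ρ → (5,19,-13)
river: ρ → (-13,7,11)
ρ-cycle length = 4 (tail of 1 descent step not counted)

4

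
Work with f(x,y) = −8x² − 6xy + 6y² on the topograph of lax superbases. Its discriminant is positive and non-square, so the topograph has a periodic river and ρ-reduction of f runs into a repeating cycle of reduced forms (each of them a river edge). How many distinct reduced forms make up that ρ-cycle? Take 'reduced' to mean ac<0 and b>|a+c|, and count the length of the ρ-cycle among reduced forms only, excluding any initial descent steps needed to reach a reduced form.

D = 228, ⌊√D⌋ = 15
descent: ρ → (6,6,-8)  [lands on river]
river: ρ → (-8,10,4)
river: ρ → (4,14,-2)
river: ρ → (-2,14,4)
river: ρ → (4,10,-8)
river: ρ → (-8,6,6)
ρ-cycle length = 6 (tail of 1 descent step not counted)

6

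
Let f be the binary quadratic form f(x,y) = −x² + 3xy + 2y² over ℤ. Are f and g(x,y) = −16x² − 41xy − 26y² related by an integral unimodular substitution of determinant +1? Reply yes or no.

D₁ = 17, D₂ = 17
river cycle of f (length 6): (2, 1, -2), (-2, 3, 1), (1, 3, -2), (-2, 1, 2), (2, 3, -1), (-1, 3, 2)
river cycle of g (length 6): (-1, 3, 2), (2, 1, -2), (-2, 3, 1), (1, 3, -2), (-2, 1, 2), (2, 3, -1)
cycles coincide ⇒ equivalent

yes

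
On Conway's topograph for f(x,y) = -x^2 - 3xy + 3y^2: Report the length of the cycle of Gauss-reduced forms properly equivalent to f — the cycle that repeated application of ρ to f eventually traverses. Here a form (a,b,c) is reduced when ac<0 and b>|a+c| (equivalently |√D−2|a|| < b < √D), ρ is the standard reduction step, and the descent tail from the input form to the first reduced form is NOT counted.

D = 21, ⌊√D⌋ = 4
descent: ρ → (3,3,-1)  [lands on river]
river: ρ → (-1,3,3)
ρ-cycle length = 2 (tail of 1 descent step not counted)

2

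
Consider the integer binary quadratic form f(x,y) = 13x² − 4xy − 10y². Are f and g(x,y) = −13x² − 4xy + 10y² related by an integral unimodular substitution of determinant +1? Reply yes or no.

D₁ = 536, D₂ = 536
river cycle of f (length 14): (-10, 4, 13), (13, 22, -1), (-1, 22, 13), (13, 4, -10), (-10, 16, 7), (7, 12, -14), (-14, 16, 5), (5, 14, -17), (-17, 20, 2), (2, 20, -17), … (4 more)
river cycle of g (length 14): (10, 4, -13), (-13, 22, 1), (1, 22, -13), (-13, 4, 10), (10, 16, -7), (-7, 12, 14), (14, 16, -5), (-5, 14, 17), (17, 20, -2), (-2, 20, 17), … (4 more)
cycles differ ⇒ inequivalent

no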